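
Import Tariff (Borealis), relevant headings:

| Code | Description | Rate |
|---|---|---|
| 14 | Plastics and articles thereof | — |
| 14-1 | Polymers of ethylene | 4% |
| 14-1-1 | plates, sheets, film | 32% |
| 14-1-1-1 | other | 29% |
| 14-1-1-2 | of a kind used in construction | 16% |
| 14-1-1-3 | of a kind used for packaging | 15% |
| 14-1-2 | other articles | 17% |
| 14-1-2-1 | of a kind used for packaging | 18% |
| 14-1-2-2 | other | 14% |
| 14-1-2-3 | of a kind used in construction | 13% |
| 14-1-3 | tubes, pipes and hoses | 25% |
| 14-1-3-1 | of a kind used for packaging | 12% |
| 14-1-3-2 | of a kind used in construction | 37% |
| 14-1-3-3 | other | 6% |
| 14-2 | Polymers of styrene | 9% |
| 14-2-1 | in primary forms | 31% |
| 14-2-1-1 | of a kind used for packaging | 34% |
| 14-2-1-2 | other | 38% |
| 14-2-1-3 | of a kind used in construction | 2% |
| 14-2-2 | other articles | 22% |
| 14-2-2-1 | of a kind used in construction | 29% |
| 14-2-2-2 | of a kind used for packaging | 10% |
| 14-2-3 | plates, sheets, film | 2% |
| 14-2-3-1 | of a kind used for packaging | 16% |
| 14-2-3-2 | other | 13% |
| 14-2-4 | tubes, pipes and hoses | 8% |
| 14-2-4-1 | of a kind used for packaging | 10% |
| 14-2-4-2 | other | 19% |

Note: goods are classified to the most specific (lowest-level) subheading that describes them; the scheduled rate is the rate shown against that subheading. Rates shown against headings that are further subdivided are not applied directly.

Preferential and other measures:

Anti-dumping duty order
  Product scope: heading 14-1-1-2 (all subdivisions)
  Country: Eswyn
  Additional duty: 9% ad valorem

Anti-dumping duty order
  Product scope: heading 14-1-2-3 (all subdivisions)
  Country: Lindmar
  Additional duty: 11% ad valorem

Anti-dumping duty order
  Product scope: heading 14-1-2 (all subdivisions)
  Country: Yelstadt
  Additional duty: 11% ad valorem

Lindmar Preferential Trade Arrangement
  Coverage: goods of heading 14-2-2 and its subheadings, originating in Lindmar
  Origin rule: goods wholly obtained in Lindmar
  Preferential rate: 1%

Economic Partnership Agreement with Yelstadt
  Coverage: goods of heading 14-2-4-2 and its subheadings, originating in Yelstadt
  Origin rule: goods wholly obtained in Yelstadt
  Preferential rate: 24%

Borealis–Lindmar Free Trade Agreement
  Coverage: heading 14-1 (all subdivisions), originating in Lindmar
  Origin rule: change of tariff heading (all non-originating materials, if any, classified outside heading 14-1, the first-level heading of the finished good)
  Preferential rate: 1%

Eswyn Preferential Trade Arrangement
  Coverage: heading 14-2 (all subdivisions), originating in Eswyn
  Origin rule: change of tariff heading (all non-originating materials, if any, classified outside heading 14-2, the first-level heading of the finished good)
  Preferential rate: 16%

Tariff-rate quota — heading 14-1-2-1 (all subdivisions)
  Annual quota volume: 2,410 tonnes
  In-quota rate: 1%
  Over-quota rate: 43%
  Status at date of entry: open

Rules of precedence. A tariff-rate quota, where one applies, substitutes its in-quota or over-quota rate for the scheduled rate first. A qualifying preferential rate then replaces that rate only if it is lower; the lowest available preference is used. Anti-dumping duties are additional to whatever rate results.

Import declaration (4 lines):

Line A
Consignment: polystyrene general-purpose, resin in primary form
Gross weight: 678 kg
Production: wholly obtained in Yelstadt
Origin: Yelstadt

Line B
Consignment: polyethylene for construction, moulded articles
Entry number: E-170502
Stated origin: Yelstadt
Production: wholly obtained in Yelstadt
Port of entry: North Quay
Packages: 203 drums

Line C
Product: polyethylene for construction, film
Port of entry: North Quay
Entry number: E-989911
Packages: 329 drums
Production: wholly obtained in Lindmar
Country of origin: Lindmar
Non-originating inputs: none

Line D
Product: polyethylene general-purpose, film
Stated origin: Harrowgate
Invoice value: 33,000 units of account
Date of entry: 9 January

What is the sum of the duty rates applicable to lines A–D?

92%

Line A: polystyrene → 14-2; resin in primary form → 14-2-1; general-purpose → 14-2-1-2. Scheduled 38%. Yelstadt agreement on 14-2-4-2: 14-2-1-2 not covered. → 38%.
Line B: polyethylene → 14-1; moulded articles → 14-1-2; for construction → 14-1-2-3. Scheduled 13%. Yelstadt agreement on 14-2-4-2: 14-1-2-3 not covered; anti-dumping (Yelstadt, 14-1-2): +11%; total 13% + 11% = 24%. → 24%.
Line C: polyethylene → 14-1; film → 14-1-1; for construction → 14-1-1-2. Scheduled 16%. Lindmar agreement on 14-2-2: 14-1-1-2 not covered; Lindmar agreement on 14-1: CTH met → 1% available; preferential 1%. → 1%.
Line D: polyethylene → 14-1; film → 14-1-1; general-purpose → 14-1-1-1. Scheduled 29%. No special measure applies. → 29%.
Sum: 38% + 24% + 1% + 29% = 92%.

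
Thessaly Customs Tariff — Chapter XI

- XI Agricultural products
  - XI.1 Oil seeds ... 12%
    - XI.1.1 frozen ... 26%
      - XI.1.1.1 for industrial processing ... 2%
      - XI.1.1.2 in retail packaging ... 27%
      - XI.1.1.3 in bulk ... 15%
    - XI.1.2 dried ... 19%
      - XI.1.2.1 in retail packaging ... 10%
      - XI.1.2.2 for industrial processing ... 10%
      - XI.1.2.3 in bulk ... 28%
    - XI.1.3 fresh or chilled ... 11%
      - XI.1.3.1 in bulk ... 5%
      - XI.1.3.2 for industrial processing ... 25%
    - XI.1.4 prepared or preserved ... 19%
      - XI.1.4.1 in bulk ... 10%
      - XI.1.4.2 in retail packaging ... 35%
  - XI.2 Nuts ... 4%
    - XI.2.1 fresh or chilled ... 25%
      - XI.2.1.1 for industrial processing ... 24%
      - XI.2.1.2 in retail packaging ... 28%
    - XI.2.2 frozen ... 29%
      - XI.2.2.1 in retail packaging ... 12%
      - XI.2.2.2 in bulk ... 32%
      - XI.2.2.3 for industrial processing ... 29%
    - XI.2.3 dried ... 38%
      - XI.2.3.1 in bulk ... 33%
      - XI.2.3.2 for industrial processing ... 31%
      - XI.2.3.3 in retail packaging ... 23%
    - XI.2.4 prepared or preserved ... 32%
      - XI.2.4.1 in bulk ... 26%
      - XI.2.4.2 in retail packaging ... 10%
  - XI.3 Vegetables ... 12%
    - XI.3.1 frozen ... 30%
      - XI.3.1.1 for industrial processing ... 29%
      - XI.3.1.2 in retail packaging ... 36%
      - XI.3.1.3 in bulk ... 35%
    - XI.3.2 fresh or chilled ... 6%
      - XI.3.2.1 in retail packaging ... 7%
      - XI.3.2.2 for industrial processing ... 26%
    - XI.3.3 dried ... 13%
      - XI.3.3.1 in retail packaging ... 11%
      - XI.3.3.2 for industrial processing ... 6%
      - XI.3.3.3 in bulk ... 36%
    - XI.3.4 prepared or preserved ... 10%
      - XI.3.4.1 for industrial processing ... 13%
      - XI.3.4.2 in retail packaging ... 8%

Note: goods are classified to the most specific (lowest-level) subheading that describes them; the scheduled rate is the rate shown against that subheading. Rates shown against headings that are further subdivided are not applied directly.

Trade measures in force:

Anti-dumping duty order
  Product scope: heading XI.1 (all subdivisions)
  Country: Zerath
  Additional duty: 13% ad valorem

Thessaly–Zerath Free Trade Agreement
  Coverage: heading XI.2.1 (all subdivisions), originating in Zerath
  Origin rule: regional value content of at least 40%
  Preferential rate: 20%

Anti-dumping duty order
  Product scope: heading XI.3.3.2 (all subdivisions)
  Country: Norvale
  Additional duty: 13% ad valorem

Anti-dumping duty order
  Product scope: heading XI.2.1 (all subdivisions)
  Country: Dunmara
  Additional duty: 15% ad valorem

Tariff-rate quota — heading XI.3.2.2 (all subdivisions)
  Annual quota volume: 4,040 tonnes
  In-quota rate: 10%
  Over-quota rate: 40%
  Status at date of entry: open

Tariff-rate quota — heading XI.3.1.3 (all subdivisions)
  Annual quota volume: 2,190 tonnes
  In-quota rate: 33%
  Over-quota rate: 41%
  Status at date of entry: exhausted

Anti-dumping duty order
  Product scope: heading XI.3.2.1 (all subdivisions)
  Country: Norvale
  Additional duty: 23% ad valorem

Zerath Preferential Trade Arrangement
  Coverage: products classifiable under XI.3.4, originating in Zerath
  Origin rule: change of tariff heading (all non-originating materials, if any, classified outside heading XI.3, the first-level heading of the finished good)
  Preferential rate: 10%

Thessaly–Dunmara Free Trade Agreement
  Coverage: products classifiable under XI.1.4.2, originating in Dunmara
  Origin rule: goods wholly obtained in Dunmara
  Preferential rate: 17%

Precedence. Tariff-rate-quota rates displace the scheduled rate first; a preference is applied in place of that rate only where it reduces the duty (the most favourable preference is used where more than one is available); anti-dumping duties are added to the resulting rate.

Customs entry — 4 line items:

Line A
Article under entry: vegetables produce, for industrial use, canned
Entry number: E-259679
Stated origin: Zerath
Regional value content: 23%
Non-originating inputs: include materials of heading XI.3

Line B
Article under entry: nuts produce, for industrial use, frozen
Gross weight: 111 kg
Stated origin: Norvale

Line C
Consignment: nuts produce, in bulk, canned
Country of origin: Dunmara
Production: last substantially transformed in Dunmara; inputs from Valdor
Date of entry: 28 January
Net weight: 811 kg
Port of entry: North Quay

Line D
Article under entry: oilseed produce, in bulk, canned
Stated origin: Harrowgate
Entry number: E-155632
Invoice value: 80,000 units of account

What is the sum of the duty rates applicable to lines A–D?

Line A: vegetables → XI.3; canned → XI.3.4; for industrial use → XI.3.4.1. Scheduled 13%. Zerath agreement on XI.2.1: XI.3.4.1 not covered; Zerath agreement on XI.3.4: CTH not met. → 13%.
Line B: nuts → XI.2; frozen → XI.2.2; for industrial use → XI.2.2.3. Scheduled 29%. No special measure applies. → 29%.
Line C: nuts → XI.2; canned → XI.2.4; in bulk → XI.2.4.1. Scheduled 26%. Dunmara agreement on XI.1.4.2: XI.2.4.1 not covered. → 26%.
Line D: oilseed → XI.1; canned → XI.1.4; in bulk → XI.1.4.1. Scheduled 10%. No special measure applies. → 10%.
Sum: 13% + 29% + 26% + 10% = 78%.

78%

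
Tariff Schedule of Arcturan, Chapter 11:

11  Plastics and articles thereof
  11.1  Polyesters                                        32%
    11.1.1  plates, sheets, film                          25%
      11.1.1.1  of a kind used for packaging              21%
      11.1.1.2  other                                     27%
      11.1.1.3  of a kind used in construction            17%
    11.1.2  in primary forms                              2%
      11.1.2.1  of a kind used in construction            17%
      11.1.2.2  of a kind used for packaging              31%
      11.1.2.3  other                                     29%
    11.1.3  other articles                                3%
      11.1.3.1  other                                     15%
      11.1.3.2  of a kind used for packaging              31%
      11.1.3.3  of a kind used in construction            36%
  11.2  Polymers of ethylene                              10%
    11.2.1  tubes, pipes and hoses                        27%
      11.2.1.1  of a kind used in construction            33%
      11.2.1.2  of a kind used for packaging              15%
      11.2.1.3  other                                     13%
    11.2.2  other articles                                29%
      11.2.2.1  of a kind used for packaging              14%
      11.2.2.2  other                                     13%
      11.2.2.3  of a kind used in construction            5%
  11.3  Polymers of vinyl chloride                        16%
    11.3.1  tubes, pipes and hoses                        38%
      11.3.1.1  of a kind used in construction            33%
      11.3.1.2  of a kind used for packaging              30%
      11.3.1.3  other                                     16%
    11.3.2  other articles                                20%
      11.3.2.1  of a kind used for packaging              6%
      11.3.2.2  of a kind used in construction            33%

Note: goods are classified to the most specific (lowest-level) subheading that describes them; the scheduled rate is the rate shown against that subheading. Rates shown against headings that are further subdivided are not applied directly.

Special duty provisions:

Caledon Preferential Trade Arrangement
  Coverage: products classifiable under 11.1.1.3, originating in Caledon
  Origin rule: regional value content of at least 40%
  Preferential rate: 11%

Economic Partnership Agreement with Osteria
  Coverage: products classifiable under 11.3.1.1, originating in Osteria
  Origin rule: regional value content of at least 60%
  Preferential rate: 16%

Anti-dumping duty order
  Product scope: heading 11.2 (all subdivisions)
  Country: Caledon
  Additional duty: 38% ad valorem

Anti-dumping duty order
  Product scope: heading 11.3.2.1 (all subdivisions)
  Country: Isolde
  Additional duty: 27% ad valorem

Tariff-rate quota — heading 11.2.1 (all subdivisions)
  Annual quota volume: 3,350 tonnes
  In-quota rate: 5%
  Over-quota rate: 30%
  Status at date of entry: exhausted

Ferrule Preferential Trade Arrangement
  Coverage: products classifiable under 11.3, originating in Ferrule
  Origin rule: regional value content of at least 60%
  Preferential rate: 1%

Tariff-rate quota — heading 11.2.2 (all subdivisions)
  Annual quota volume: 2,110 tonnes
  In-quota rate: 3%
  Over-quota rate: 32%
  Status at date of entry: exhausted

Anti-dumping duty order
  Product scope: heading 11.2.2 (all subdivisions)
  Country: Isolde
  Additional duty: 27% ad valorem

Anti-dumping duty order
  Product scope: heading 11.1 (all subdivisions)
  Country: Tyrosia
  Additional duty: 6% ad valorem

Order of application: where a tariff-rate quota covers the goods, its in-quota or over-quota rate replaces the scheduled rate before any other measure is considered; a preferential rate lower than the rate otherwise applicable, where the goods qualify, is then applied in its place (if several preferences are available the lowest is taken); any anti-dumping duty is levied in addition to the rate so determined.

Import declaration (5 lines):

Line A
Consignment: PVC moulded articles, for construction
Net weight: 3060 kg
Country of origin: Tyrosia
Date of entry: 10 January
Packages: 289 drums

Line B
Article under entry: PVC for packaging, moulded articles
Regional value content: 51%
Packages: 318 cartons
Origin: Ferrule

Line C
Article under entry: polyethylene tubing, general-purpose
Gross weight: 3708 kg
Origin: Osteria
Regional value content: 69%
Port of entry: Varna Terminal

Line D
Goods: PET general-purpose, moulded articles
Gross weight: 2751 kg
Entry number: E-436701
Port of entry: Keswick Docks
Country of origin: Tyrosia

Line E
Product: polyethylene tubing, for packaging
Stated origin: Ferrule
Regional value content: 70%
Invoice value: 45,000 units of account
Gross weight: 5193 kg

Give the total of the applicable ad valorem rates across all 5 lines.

120%

Line A: PVC → 11.3; moulded articles → 11.3.2; for construction → 11.3.2.2. Scheduled 33%. No special measure applies. → 33%.
Line B: PVC → 11.3; moulded articles → 11.3.2; for packaging → 11.3.2.1. Scheduled 6%. Ferrule agreement on 11.3: RVC < 60%. → 6%.
Line C: polyethylene → 11.2; tubing → 11.2.1; general-purpose → 11.2.1.3. Scheduled 13%. quota on 11.2.1 exhausted → over-quota 30%; Osteria agreement on 11.3.1.1: 11.2.1.3 not covered. → 30%.
Line D: PET → 11.1; moulded articles → 11.1.3; general-purpose → 11.1.3.1. Scheduled 15%. anti-dumping (Tyrosia, 11.1): +6%; total 15% + 6% = 21%. → 21%.
Line E: polyethylene → 11.2; tubing → 11.2.1; for packaging → 11.2.1.2. Scheduled 15%. quota on 11.2.1 exhausted → over-quota 30%; Ferrule agreement on 11.3: 11.2.1.2 not covered. → 30%.
Sum: 33% + 6% + 30% + 21% + 30% = 120%.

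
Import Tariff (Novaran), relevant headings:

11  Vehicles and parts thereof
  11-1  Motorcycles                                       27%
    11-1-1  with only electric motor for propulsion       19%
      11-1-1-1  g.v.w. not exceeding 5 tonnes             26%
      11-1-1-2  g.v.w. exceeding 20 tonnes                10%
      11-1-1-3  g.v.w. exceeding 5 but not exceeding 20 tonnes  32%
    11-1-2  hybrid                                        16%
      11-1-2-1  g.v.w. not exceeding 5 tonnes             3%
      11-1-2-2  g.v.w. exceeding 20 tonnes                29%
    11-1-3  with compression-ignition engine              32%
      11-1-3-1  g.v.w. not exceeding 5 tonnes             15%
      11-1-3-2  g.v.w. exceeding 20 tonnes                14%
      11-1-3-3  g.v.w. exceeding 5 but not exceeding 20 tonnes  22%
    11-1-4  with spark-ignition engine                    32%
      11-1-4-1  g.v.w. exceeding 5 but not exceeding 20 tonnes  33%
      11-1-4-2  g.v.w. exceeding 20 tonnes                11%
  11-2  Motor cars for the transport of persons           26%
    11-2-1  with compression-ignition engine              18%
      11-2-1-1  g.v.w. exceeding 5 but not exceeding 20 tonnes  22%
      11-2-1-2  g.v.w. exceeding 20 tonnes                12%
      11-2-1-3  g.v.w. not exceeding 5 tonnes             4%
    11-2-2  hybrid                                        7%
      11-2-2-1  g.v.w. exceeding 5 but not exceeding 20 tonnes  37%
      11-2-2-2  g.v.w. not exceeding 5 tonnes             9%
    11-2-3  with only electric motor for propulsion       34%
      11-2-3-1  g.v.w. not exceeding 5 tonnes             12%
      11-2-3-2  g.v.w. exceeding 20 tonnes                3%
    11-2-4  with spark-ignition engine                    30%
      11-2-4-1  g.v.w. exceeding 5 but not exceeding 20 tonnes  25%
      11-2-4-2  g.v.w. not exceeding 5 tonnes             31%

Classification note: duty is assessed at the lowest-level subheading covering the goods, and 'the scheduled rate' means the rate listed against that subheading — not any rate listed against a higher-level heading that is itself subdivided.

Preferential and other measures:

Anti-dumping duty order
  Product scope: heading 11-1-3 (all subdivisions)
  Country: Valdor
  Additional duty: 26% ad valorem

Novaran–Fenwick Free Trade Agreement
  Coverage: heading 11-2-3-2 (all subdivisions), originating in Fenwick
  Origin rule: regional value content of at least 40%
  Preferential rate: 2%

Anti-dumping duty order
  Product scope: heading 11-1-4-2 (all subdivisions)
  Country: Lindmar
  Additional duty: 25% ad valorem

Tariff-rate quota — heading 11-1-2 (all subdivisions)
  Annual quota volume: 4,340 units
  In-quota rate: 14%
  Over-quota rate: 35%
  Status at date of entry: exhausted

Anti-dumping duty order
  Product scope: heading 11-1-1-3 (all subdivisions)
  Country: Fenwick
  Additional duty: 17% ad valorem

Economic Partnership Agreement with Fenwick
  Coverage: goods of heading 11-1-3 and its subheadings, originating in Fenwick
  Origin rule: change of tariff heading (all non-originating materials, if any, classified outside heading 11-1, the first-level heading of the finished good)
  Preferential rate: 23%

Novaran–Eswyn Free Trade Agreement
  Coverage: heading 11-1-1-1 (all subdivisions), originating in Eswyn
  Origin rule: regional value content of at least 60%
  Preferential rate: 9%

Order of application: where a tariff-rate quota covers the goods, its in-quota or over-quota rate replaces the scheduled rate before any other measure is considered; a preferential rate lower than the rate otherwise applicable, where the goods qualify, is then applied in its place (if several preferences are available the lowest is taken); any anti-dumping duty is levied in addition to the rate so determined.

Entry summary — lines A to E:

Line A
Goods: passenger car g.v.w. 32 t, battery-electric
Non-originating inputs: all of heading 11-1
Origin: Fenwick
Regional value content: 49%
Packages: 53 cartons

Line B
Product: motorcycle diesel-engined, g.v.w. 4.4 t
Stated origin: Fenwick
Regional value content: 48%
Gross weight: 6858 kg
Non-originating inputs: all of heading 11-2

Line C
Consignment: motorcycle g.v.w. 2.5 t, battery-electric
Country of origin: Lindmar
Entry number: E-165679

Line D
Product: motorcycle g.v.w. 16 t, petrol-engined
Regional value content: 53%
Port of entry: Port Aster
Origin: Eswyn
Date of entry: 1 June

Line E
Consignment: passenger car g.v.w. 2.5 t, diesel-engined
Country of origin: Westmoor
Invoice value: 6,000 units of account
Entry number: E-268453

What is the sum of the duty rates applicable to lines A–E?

Line A: passenger car → 11-2; battery-electric → 11-2-3; g.v.w. 32 t → 11-2-3-2. Scheduled 3%. Fenwick agreement on 11-2-3-2: RVC ≥ 40% → 2% available; Fenwick agreement on 11-1-3: 11-2-3-2 not covered; preferential 2%. → 2%.
Line B: motorcycle → 11-1; diesel-engined → 11-1-3; g.v.w. 4.4 t → 11-1-3-1. Scheduled 15%. Fenwick agreement on 11-2-3-2: 11-1-3-1 not covered; Fenwick agreement on 11-1-3: CTH met → 23% available; preference 23% not lower than 15% → no reduction. → 15%.
Line C: motorcycle → 11-1; battery-electric → 11-1-1; g.v.w. 2.5 t → 11-1-1-1. Scheduled 26%. No special measure applies. → 26%.
Line D: motorcycle → 11-1; petrol-engined → 11-1-4; g.v.w. 16 t → 11-1-4-1. Scheduled 33%. Eswyn agreement on 11-1-1-1: 11-1-4-1 not covered. → 33%.
Line E: passenger car → 11-2; diesel-engined → 11-2-1; g.v.w. 2.5 t → 11-2-1-3. Scheduled 4%. No special measure applies. → 4%.
Sum: 2% + 15% + 26% + 33% + 4% = 80%.

80%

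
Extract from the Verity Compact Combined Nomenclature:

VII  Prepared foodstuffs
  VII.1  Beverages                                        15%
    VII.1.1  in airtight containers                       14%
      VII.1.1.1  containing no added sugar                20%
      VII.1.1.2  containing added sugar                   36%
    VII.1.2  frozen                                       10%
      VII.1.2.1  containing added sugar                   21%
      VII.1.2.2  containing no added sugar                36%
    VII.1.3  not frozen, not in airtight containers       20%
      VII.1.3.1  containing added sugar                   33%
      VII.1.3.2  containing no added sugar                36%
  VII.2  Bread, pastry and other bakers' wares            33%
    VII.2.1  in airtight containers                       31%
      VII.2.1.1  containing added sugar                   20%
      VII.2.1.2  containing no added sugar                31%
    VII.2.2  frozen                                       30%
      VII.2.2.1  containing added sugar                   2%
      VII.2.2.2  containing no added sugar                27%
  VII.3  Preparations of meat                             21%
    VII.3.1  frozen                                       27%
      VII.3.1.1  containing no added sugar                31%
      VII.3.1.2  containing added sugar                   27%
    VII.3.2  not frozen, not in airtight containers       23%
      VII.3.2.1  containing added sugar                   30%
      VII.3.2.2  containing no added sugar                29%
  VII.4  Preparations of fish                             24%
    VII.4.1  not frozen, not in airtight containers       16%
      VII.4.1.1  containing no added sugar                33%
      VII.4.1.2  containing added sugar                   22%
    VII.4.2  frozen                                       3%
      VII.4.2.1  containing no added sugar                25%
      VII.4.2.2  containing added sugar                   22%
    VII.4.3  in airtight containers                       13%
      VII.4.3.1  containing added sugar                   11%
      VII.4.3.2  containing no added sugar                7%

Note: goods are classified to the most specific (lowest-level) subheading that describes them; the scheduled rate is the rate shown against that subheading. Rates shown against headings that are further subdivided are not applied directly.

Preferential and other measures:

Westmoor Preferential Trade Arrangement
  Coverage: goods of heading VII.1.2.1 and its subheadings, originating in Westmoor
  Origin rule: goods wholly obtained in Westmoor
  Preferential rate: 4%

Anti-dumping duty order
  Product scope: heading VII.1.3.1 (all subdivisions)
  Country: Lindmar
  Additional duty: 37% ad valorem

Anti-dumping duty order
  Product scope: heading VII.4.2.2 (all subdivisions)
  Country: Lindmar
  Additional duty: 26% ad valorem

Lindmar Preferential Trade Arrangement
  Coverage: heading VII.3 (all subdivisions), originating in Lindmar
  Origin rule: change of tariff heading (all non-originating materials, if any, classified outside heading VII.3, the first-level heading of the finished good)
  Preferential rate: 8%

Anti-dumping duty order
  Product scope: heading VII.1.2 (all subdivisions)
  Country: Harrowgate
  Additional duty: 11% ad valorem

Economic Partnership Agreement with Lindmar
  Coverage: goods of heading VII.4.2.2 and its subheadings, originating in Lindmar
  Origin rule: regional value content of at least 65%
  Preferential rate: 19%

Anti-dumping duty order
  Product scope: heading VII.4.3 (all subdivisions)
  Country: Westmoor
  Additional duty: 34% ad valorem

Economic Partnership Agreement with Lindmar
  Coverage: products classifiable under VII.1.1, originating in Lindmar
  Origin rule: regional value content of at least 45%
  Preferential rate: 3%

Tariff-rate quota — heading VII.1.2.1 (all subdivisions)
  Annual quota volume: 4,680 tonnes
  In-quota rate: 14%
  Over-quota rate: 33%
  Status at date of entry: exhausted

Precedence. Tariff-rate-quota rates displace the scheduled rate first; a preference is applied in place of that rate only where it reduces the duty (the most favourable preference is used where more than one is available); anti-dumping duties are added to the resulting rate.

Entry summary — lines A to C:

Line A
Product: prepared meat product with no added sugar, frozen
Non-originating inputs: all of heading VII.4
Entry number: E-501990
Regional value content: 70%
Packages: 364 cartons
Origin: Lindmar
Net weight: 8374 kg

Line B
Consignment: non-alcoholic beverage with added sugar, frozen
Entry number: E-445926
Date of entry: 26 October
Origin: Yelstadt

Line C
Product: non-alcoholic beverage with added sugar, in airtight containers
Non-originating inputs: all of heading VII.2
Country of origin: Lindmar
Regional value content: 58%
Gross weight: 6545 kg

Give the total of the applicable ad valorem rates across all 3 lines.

44%

Line A: prepared meat product → VII.3; frozen → VII.3.1; with no added sugar → VII.3.1.1. Scheduled 31%. Lindmar agreement on VII.3: CTH met → 8% available; Lindmar agreement on VII.4.2.2: VII.3.1.1 not covered; Lindmar agreement on VII.1.1: VII.3.1.1 not covered; preferential 8%. → 8%.
Line B: non-alcoholic beverage → VII.1; frozen → VII.1.2; with added sugar → VII.1.2.1. Scheduled 21%. quota on VII.1.2.1 exhausted → over-quota 33%. → 33%.
Line C: non-alcoholic beverage → VII.1; in airtight containers → VII.1.1; with added sugar → VII.1.1.2. Scheduled 36%. Lindmar agreement on VII.3: VII.1.1.2 not covered; Lindmar agreement on VII.4.2.2: VII.1.1.2 not covered; Lindmar agreement on VII.1.1: RVC ≥ 45% → 3% available; preferential 3%. → 3%.
Sum: 8% + 33% + 3% = 44%.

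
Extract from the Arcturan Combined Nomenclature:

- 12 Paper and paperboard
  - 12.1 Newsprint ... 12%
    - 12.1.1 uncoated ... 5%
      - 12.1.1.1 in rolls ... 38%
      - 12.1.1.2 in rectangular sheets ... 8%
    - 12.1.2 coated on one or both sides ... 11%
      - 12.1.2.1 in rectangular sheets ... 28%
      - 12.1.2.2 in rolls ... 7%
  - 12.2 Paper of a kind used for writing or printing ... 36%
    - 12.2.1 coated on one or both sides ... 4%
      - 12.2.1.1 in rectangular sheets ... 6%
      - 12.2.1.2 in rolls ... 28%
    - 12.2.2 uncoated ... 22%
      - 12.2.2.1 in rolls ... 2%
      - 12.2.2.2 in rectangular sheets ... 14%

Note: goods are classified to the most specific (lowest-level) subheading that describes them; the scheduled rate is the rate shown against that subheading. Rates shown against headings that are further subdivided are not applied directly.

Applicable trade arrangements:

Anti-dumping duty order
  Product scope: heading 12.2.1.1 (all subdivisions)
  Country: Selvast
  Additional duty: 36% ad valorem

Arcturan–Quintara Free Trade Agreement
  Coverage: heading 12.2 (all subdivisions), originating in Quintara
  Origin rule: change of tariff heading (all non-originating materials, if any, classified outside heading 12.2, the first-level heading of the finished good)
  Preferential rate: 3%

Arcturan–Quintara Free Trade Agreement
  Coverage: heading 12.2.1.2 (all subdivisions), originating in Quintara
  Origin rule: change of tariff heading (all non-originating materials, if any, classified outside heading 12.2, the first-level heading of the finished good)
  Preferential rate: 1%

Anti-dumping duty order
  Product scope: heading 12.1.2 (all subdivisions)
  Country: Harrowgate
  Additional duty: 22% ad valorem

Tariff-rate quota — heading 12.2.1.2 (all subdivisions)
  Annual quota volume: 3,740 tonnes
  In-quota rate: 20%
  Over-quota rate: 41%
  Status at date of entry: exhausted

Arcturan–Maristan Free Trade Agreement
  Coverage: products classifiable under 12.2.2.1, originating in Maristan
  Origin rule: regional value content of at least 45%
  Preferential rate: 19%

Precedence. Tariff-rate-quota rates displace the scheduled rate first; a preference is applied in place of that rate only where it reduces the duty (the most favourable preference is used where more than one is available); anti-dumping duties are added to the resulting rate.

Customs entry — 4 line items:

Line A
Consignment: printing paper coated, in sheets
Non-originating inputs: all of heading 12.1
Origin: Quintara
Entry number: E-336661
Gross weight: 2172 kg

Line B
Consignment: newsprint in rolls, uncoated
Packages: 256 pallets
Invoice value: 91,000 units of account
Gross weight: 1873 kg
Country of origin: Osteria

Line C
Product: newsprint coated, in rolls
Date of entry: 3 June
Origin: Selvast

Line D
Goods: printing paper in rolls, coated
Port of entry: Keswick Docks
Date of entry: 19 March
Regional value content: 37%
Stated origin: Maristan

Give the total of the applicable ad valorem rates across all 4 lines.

89%

Line A: printing paper → 12.2; coated → 12.2.1; in sheets → 12.2.1.1. Scheduled 6%. Quintara agreement on 12.2: CTH met → 3% available; Quintara agreement on 12.2.1.2: 12.2.1.1 not covered; preferential 3%. → 3%.
Line B: newsprint → 12.1; uncoated → 12.1.1; in rolls → 12.1.1.1. Scheduled 38%. No special measure applies. → 38%.
Line C: newsprint → 12.1; coated → 12.1.2; in rolls → 12.1.2.2. Scheduled 7%. No special measure applies. → 7%.
Line D: printing paper → 12.2; coated → 12.2.1; in rolls → 12.2.1.2. Scheduled 28%. quota on 12.2.1.2 exhausted → over-quota 41%; Maristan agreement on 12.2.2.1: 12.2.1.2 not covered. → 41%.
Sum: 3% + 38% + 7% + 41% = 89%.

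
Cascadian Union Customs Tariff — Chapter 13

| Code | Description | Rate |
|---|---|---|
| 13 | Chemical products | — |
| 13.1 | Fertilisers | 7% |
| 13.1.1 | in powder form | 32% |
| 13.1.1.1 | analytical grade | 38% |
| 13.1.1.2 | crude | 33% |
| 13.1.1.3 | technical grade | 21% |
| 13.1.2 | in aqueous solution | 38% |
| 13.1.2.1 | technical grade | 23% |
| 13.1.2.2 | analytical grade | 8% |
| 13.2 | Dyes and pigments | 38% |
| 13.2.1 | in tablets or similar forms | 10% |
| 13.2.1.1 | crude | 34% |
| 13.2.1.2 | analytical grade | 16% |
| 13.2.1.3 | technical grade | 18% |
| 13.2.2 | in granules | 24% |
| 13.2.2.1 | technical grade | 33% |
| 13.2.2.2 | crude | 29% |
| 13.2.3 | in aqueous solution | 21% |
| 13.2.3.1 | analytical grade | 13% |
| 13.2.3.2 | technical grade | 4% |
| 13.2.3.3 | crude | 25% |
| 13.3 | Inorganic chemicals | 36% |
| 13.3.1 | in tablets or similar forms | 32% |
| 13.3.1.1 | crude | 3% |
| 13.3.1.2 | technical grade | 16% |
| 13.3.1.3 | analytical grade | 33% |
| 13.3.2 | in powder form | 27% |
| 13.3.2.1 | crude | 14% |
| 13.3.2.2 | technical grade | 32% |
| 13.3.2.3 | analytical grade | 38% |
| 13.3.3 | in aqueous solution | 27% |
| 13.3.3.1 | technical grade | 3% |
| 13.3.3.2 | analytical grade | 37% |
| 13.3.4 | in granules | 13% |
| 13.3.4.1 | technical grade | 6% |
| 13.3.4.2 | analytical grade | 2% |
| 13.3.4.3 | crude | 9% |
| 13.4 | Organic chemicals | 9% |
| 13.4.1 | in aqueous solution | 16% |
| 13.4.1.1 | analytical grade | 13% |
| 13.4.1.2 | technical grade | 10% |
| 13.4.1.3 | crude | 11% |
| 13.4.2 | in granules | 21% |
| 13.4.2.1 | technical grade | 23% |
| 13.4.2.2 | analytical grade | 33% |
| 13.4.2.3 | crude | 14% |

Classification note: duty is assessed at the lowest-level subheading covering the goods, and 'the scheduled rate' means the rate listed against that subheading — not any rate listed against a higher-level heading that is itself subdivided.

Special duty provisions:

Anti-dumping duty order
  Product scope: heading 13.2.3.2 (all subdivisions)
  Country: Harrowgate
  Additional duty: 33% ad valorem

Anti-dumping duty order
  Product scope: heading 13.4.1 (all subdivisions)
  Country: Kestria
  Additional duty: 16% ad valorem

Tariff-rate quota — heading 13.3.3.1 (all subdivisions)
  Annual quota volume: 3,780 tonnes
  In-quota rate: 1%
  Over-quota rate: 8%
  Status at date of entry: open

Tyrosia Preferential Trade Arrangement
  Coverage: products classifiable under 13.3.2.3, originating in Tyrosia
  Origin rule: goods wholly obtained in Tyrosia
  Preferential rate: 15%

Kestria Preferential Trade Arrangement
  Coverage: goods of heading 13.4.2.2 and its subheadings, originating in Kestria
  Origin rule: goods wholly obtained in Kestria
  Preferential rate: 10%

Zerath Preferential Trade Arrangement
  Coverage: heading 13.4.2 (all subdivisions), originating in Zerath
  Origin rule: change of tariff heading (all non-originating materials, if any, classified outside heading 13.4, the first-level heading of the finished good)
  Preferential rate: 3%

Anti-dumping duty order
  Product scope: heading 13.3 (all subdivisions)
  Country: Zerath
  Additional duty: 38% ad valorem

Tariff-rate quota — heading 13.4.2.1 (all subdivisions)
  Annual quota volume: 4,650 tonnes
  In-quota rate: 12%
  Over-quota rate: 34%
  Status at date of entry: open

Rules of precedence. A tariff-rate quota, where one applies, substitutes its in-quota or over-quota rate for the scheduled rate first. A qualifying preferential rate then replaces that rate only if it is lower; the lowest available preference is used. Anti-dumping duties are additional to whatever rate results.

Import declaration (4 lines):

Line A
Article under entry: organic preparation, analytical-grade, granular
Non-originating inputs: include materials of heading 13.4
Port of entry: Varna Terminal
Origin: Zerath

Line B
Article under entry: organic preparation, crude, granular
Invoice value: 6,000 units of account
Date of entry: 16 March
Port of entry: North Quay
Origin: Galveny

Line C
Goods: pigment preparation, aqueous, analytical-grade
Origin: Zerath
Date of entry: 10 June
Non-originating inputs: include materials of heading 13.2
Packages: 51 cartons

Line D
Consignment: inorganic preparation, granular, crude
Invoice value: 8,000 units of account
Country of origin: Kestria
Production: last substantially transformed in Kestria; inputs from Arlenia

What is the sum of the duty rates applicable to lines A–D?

Line A: organic → 13.4; granular → 13.4.2; analytical-grade → 13.4.2.2. Scheduled 33%. Zerath agreement on 13.4.2: CTH not met. → 33%.
Line B: organic → 13.4; granular → 13.4.2; crude → 13.4.2.3. Scheduled 14%. No special measure applies. → 14%.
Line C: pigment → 13.2; aqueous → 13.2.3; analytical-grade → 13.2.3.1. Scheduled 13%. Zerath agreement on 13.4.2: 13.2.3.1 not covered. → 13%.
Line D: inorganic → 13.3; granular → 13.3.4; crude → 13.3.4.3. Scheduled 9%. Kestria agreement on 13.4.2.2: 13.3.4.3 not covered. → 9%.
Sum: 33% + 14% + 13% + 9% = 69%.

69%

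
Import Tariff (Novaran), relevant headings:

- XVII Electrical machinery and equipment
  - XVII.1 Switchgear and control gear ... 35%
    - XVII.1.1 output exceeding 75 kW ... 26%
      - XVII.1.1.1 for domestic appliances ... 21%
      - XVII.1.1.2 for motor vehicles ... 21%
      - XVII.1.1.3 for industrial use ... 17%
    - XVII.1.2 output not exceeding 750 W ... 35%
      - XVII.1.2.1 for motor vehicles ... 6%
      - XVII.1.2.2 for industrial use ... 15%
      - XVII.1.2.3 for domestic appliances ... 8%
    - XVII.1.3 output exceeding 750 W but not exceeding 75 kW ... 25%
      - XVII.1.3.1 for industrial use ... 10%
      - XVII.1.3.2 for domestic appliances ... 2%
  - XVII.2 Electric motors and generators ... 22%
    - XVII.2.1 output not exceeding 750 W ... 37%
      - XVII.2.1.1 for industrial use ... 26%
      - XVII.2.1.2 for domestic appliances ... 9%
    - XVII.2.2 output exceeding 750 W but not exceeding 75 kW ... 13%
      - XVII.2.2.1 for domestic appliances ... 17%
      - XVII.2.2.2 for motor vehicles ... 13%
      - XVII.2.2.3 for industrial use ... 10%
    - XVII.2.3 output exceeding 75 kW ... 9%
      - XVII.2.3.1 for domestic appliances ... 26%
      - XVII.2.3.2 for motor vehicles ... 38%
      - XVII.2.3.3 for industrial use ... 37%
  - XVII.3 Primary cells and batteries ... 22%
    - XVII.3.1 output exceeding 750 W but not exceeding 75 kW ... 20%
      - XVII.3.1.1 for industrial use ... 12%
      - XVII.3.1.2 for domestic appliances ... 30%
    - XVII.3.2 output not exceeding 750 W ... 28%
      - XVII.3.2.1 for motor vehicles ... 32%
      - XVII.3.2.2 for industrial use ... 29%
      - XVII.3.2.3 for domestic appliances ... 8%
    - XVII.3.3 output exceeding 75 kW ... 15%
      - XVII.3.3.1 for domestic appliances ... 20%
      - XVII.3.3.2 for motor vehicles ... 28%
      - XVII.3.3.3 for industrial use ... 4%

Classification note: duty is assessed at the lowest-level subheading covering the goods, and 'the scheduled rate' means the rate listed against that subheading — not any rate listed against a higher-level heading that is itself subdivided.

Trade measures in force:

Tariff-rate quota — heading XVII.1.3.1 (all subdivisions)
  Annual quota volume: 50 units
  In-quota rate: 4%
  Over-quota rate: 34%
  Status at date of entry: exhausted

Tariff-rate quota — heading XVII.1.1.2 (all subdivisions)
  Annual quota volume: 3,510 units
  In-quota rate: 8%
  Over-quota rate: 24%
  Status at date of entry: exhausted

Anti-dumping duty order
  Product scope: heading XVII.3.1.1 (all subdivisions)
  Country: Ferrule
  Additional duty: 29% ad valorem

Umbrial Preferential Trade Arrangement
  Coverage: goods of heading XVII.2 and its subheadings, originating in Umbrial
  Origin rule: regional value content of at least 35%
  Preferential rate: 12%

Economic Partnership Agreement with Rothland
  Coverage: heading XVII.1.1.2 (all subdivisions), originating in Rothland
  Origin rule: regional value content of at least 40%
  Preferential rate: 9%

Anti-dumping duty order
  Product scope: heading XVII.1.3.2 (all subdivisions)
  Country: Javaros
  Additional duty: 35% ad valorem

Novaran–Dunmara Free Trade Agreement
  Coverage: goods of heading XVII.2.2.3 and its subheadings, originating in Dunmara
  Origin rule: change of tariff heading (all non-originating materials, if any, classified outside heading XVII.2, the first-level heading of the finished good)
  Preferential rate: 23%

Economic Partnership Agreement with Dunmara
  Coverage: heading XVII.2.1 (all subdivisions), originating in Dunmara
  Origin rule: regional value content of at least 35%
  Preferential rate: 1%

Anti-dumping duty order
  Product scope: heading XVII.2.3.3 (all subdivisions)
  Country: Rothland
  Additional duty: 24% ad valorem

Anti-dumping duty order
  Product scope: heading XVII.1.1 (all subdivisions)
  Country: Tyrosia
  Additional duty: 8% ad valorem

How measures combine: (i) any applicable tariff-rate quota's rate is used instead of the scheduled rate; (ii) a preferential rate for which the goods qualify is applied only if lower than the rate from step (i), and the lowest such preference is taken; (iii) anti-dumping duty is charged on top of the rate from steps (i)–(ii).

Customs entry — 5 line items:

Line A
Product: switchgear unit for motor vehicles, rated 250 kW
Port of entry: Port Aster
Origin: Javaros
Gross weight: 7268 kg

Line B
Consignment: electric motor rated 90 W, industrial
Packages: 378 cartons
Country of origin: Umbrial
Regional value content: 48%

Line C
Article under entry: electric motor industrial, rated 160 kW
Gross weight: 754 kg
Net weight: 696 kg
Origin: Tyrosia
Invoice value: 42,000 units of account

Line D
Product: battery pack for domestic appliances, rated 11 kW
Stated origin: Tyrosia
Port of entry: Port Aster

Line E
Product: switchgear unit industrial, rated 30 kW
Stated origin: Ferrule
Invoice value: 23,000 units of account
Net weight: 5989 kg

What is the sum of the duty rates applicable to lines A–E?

137%

Line A: switchgear unit → XVII.1; rated 250 kW → XVII.1.1; for motor vehicles → XVII.1.1.2. Scheduled 21%. quota on XVII.1.1.2 exhausted → over-quota 24%. → 24%.
Line B: electric motor → XVII.2; rated 90 W → XVII.2.1; industrial → XVII.2.1.1. Scheduled 26%. Umbrial agreement on XVII.2: RVC ≥ 35% → 12% available; preferential 12%. → 12%.
Line C: electric motor → XVII.2; rated 160 kW → XVII.2.3; industrial → XVII.2.3.3. Scheduled 37%. No special measure applies. → 37%.
Line D: battery pack → XVII.3; rated 11 kW → XVII.3.1; for domestic appliances → XVII.3.1.2. Scheduled 30%. No special measure applies. → 30%.
Line E: switchgear unit → XVII.1; rated 30 kW → XVII.1.3; industrial → XVII.1.3.1. Scheduled 10%. quota on XVII.1.3.1 exhausted → over-quota 34%. → 34%.
Sum: 24% + 12% + 37% + 30% + 34% = 137%.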